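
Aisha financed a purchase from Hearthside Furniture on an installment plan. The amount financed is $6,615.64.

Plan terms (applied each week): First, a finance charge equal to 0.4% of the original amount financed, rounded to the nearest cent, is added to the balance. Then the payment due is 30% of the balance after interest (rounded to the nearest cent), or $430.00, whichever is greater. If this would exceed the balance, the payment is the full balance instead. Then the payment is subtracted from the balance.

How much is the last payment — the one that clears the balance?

$382.63

Week 1: opening $6,615.64; interest $26.46 → $6,642.10; payment $1,992.63; balance $4,649.47
Week 2: opening $4,649.47; interest $26.46 → $4,675.93; payment $1,402.78; balance $3,273.15
Week 3: opening $3,273.15; interest $26.46 → $3,299.61; payment $989.88; balance $2,309.73
Week 4: opening $2,309.73; interest $26.46 → $2,336.19; payment $700.86; balance $1,635.33
Week 5: opening $1,635.33; interest $26.46 → $1,661.79; payment $498.54; balance $1,163.25
Week 6: opening $1,163.25; interest $26.46 → $1,189.71; payment $430.00; balance $759.71
Week 7: opening $759.71; interest $26.46 → $786.17; payment $430.00; balance $356.17
Week 8: opening $356.17; interest $26.46 → $382.63; payment $382.63; balance $0.00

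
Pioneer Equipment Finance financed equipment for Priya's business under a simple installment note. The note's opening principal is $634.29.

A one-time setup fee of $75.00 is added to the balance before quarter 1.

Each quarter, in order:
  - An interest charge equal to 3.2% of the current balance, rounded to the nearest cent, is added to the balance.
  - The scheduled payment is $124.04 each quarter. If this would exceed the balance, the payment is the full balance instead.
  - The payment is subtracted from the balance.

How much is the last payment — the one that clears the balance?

$52.07

Quarter 1: opening $709.29; interest $22.70 → $731.99; payment $124.04; balance $607.95
Quarter 2: opening $607.95; interest $19.45 → $627.40; payment $124.04; balance $503.36
Quarter 3: opening $503.36; interest $16.11 → $519.47; payment $124.04; balance $395.43
Quarter 4: opening $395.43; interest $12.65 → $408.08; payment $124.04; balance $284.04
Quarter 5: opening $284.04; interest $9.09 → $293.13; payment $124.04; balance $169.09
Quarter 6: opening $169.09; interest $5.41 → $174.50; payment $124.04; balance $50.46
Quarter 7: opening $50.46; interest $1.61 → $52.07; payment $52.07; balance $0.00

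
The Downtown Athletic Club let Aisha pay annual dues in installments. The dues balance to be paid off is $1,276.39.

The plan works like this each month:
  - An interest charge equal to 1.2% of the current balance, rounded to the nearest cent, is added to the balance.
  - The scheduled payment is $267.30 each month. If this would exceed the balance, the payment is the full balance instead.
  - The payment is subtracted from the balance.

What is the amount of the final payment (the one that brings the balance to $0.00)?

Month 1: $1,276.39 +$15.32 interest = $1,291.71; pay $267.30 → $1,024.41
Month 2: $1,024.41 +$12.29 interest = $1,036.70; pay $267.30 → $769.40
Month 3: $769.40 +$9.23 interest = $778.63; pay $267.30 → $511.33
Month 4: $511.33 +$6.14 interest = $517.47; pay $267.30 → $250.17
Month 5: $250.17 +$3.00 interest = $253.17; pay $253.17 → $0.00

$253.17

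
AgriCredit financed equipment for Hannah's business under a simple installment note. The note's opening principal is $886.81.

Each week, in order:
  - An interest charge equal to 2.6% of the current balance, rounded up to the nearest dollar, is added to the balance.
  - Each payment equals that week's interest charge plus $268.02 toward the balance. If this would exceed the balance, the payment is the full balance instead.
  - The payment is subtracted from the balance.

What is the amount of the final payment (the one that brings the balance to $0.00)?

$85.75

Week 1: $886.81 +$24.00 interest = $910.81; pay $292.02 → $618.79
Week 2: $618.79 +$17.00 interest = $635.79; pay $285.02 → $350.77
Week 3: $350.77 +$10.00 interest = $360.77; pay $278.02 → $82.75
Week 4: $82.75 +$3.00 interest = $85.75; pay $85.75 → $0.00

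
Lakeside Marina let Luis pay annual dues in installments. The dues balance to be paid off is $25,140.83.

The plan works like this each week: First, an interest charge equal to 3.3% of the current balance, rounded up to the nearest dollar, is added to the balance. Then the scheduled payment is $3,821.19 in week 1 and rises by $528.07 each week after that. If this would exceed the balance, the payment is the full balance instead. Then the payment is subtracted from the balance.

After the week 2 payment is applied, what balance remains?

$18,531.38

Week 1: opening $25,140.83; interest $830.00 → $25,970.83; payment $3,821.19; balance $22,149.64
Week 2: opening $22,149.64; interest $731.00 → $22,880.64; payment $4,349.26; balance $18,531.38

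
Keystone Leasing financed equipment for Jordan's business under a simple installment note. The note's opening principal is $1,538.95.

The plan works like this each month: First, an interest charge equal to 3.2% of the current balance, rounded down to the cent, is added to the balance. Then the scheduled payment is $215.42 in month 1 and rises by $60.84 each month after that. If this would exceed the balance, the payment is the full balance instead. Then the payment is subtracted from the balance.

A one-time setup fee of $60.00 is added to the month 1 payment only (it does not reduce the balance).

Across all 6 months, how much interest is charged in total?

Month 1: $1,538.95 +$49.24 interest = $1,588.19; pay $215.42 (+ $60.00 fee) → $1,372.77
Month 2: $1,372.77 +$43.92 interest = $1,416.69; pay $276.26 → $1,140.43
Month 3: $1,140.43 +$36.49 interest = $1,176.92; pay $337.10 → $839.82
Month 4: $839.82 +$26.87 interest = $866.69; pay $397.94 → $468.75
Month 5: $468.75 +$15.00 interest = $483.75; pay $458.78 → $24.97
Month 6: $24.97 +$0.79 interest = $25.76; pay $25.76 → $0.00
Total interest: $49.24 + $43.92 + $36.49 + $26.87 + $15.00 + $0.79 = $172.31

$172.31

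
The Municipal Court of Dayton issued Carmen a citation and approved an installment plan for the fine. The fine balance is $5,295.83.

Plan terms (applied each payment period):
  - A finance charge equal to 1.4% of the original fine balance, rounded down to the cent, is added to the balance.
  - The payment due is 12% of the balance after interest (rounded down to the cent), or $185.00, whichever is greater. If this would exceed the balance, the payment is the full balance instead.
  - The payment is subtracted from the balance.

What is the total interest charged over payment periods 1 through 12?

$889.68

Payment period 1: $5,295.83 +$74.14 interest = $5,369.97; pay $644.39 → $4,725.58
Payment period 2: $4,725.58 +$74.14 interest = $4,799.72; pay $575.96 → $4,223.76
Payment period 3: $4,223.76 +$74.14 interest = $4,297.90; pay $515.74 → $3,782.16
Payment period 4: $3,782.16 +$74.14 interest = $3,856.30; pay $462.75 → $3,393.55
Payment period 5: $3,393.55 +$74.14 interest = $3,467.69; pay $416.12 → $3,051.57
Payment period 6: $3,051.57 +$74.14 interest = $3,125.71; pay $375.08 → $2,750.63
Payment period 7: $2,750.63 +$74.14 interest = $2,824.77; pay $338.97 → $2,485.80
Payment period 8: $2,485.80 +$74.14 interest = $2,559.94; pay $307.19 → $2,252.75
Payment period 9: $2,252.75 +$74.14 interest = $2,326.89; pay $279.22 → $2,047.67
Payment period 10: $2,047.67 +$74.14 interest = $2,121.81; pay $254.61 → $1,867.20
Payment period 11: $1,867.20 +$74.14 interest = $1,941.34; pay $232.96 → $1,708.38
Payment period 12: $1,708.38 +$74.14 interest = $1,782.52; pay $213.90 → $1,568.62
Total interest: $74.14 + $74.14 + $74.14 + $74.14 + $74.14 + $74.14 + $74.14 + $74.14 + $74.14 + $74.14 + $74.14 + $74.14 = $889.68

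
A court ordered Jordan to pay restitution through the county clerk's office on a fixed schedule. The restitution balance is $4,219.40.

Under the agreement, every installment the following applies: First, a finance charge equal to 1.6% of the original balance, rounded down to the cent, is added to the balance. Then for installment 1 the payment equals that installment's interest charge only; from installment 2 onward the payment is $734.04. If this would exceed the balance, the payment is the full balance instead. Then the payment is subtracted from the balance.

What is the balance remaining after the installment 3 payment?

$2,886.34

Installment 1: $4,219.40 +$67.51 interest = $4,286.91; pay $67.51 → $4,219.40
Installment 2: $4,219.40 +$67.51 interest = $4,286.91; pay $734.04 → $3,552.87
Installment 3: $3,552.87 +$67.51 interest = $3,620.38; pay $734.04 → $2,886.34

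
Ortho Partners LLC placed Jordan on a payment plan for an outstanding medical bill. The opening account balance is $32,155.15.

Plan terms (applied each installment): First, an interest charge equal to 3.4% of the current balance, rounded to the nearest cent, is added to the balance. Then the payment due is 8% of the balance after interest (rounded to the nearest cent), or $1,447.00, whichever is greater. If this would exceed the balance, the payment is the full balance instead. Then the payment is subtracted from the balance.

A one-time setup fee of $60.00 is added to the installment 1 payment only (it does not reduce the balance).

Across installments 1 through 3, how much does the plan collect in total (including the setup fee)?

$7,657.17

Installment 1: $32,155.15 +$1,093.28 interest = $33,248.43; pay $2,659.87 (+ $60.00 fee) → $30,588.56
Installment 2: $30,588.56 +$1,040.01 interest = $31,628.57; pay $2,530.29 → $29,098.28
Installment 3: $29,098.28 +$989.34 interest = $30,087.62; pay $2,407.01 → $27,680.61
Total paid: $7,657.17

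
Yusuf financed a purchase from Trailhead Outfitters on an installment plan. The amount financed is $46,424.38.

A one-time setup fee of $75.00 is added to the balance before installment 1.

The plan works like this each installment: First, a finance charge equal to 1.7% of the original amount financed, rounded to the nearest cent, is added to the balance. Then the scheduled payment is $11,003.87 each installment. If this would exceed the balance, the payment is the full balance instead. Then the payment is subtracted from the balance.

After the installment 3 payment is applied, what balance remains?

# | Opening | Interest | Payment | End bal
1 | $46,499.38 | $789.21 | $11,003.87 | $36,284.72
2 | $36,284.72 | $789.21 | $11,003.87 | $26,070.06
3 | $26,070.06 | $789.21 | $11,003.87 | $15,855.40

$15,855.40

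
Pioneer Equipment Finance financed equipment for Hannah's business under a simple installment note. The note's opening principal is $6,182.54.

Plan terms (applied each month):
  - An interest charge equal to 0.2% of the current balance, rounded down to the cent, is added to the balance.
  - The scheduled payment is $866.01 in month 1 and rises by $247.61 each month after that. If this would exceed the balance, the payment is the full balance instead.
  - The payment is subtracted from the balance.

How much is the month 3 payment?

$1,361.23

Month 1: opening $6,182.54; interest $12.36 → $6,194.90; payment $866.01; balance $5,328.89
Month 2: opening $5,328.89; interest $10.65 → $5,339.54; payment $1,113.62; balance $4,225.92
Month 3: opening $4,225.92; interest $8.45 → $4,234.37; payment $1,361.23; balance $2,873.14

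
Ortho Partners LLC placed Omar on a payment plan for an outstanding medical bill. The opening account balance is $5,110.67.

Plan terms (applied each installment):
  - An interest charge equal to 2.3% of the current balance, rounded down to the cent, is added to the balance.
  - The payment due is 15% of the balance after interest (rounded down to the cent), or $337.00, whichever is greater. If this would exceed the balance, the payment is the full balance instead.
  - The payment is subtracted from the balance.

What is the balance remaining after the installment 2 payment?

$3,864.27

Installment 1: opening $5,110.67; interest $117.54 → $5,228.21; payment $784.23; balance $4,443.98
Installment 2: opening $4,443.98; interest $102.21 → $4,546.19; payment $681.92; balance $3,864.27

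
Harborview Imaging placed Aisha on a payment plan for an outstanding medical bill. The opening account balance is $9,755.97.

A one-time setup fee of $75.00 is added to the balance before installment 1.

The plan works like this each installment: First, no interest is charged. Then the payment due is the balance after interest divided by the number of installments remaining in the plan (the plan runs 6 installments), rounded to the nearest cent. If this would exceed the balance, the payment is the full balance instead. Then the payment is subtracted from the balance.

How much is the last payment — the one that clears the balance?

Installment 1: opening $9,830.97; payment $1,638.50; balance $8,192.47
Installment 2: opening $8,192.47; payment $1,638.49; balance $6,553.98
Installment 3: opening $6,553.98; payment $1,638.50; balance $4,915.48
Installment 4: opening $4,915.48; payment $1,638.49; balance $3,276.99
Installment 5: opening $3,276.99; payment $1,638.50; balance $1,638.49
Installment 6: opening $1,638.49; payment $1,638.49; balance $0.00

$1,638.49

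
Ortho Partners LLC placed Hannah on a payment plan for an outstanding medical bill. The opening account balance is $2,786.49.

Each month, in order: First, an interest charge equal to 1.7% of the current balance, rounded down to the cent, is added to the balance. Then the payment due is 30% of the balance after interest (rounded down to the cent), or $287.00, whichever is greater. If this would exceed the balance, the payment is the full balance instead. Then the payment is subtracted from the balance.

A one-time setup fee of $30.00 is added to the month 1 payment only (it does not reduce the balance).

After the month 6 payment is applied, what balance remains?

Month 1: $2,786.49 +$47.37 interest = $2,833.86; pay $850.15 (+ $30.00 fee) → $1,983.71
Month 2: $1,983.71 +$33.72 interest = $2,017.43; pay $605.22 → $1,412.21
Month 3: $1,412.21 +$24.00 interest = $1,436.21; pay $430.86 → $1,005.35
Month 4: $1,005.35 +$17.09 interest = $1,022.44; pay $306.73 → $715.71
Month 5: $715.71 +$12.16 interest = $727.87; pay $287.00 → $440.87
Month 6: $440.87 +$7.49 interest = $448.36; pay $287.00 → $161.36

$161.36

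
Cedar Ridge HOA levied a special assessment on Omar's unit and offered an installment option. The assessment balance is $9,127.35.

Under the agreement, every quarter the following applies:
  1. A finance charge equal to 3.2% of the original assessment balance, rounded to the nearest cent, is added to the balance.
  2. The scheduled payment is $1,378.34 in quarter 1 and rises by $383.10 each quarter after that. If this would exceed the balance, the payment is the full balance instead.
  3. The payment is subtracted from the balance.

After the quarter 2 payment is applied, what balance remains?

# | Opening | Interest | Payment | End bal
1 | $9,127.35 | $292.08 | $1,378.34 | $8,041.09
2 | $8,041.09 | $292.08 | $1,761.44 | $6,571.73

$6,571.73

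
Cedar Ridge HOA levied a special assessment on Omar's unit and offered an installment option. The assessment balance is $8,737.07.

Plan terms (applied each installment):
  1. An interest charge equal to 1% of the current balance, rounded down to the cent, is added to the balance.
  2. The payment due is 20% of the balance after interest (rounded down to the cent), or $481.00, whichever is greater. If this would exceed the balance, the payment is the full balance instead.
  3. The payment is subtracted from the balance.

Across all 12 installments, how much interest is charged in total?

$404.33

Installment 1: opening $8,737.07; interest $87.37 → $8,824.44; payment $1,764.88; balance $7,059.56
Installment 2: opening $7,059.56; interest $70.59 → $7,130.15; payment $1,426.03; balance $5,704.12
Installment 3: opening $5,704.12; interest $57.04 → $5,761.16; payment $1,152.23; balance $4,608.93
Installment 4: opening $4,608.93; interest $46.08 → $4,655.01; payment $931.00; balance $3,724.01
Installment 5: opening $3,724.01; interest $37.24 → $3,761.25; payment $752.25; balance $3,009.00
Installment 6: opening $3,009.00; interest $30.09 → $3,039.09; payment $607.81; balance $2,431.28
Installment 7: opening $2,431.28; interest $24.31 → $2,455.59; payment $491.11; balance $1,964.48
Installment 8: opening $1,964.48; interest $19.64 → $1,984.12; payment $481.00; balance $1,503.12
Installment 9: opening $1,503.12; interest $15.03 → $1,518.15; payment $481.00; balance $1,037.15
Installment 10: opening $1,037.15; interest $10.37 → $1,047.52; payment $481.00; balance $566.52
Installment 11: opening $566.52; interest $5.66 → $572.18; payment $481.00; balance $91.18
Installment 12: opening $91.18; interest $0.91 → $92.09; payment $92.09; balance $0.00
Total interest: $87.37 + $70.59 + $57.04 + $46.08 + $37.24 + $30.09 + $24.31 + $19.64 + $15.03 + $10.37 + $5.66 + $0.91 = $404.33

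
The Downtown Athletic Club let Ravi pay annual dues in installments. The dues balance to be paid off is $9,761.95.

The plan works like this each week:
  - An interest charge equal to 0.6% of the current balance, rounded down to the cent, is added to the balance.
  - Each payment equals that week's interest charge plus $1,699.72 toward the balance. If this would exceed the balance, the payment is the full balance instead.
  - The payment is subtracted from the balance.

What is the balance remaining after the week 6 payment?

Week 1: $9,761.95 +$58.57 interest = $9,820.52; pay $1,758.29 → $8,062.23
Week 2: $8,062.23 +$48.37 interest = $8,110.60; pay $1,748.09 → $6,362.51
Week 3: $6,362.51 +$38.17 interest = $6,400.68; pay $1,737.89 → $4,662.79
Week 4: $4,662.79 +$27.97 interest = $4,690.76; pay $1,727.69 → $2,963.07
Week 5: $2,963.07 +$17.77 interest = $2,980.84; pay $1,717.49 → $1,263.35
Week 6: $1,263.35 +$7.58 interest = $1,270.93; pay $1,270.93 → $0.00

$0.00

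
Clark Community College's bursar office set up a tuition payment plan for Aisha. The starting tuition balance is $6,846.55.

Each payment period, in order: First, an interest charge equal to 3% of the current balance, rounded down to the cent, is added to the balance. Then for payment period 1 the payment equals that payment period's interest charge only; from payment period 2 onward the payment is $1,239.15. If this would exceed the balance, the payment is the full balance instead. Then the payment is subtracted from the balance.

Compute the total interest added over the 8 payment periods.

$958.31

# | Opening | Interest | Payment | End bal
1 | $6,846.55 | $205.39 | $205.39 | $6,846.55
2 | $6,846.55 | $205.39 | $1,239.15 | $5,812.79
3 | $5,812.79 | $174.38 | $1,239.15 | $4,748.02
4 | $4,748.02 | $142.44 | $1,239.15 | $3,651.31
5 | $3,651.31 | $109.53 | $1,239.15 | $2,521.69
6 | $2,521.69 | $75.65 | $1,239.15 | $1,358.19
7 | $1,358.19 | $40.74 | $1,239.15 | $159.78
8 | $159.78 | $4.79 | $164.57 | $0.00
Total interest: $205.39 + $205.39 + $174.38 + $142.44 + $109.53 + $75.65 + $40.74 + $4.79 = $958.31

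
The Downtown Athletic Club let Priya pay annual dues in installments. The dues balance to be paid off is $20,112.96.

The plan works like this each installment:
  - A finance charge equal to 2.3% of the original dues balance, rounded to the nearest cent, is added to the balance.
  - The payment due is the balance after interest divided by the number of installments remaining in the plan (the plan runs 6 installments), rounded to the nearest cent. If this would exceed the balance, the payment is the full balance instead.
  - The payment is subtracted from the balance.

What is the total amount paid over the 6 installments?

Installment 1: $20,112.96 +$462.60 interest = $20,575.56; pay $3,429.26 → $17,146.30
Installment 2: $17,146.30 +$462.60 interest = $17,608.90; pay $3,521.78 → $14,087.12
Installment 3: $14,087.12 +$462.60 interest = $14,549.72; pay $3,637.43 → $10,912.29
Installment 4: $10,912.29 +$462.60 interest = $11,374.89; pay $3,791.63 → $7,583.26
Installment 5: $7,583.26 +$462.60 interest = $8,045.86; pay $4,022.93 → $4,022.93
Installment 6: $4,022.93 +$462.60 interest = $4,485.53; pay $4,485.53 → $0.00
Total paid: $22,888.56

$22,888.56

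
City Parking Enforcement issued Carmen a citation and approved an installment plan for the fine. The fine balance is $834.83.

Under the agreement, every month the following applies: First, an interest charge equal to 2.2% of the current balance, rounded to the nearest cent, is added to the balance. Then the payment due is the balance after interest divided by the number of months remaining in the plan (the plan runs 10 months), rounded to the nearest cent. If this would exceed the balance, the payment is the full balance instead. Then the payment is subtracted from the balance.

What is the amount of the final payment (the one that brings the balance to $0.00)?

# | Opening | Interest | Payment | End bal
1 | $834.83 | $18.37 | $85.32 | $767.88
2 | $767.88 | $16.89 | $87.20 | $697.57
3 | $697.57 | $15.35 | $89.12 | $623.80
4 | $623.80 | $13.72 | $91.07 | $546.45
5 | $546.45 | $12.02 | $93.08 | $465.39
6 | $465.39 | $10.24 | $95.13 | $380.50
7 | $380.50 | $8.37 | $97.22 | $291.65
8 | $291.65 | $6.42 | $99.36 | $198.71
9 | $198.71 | $4.37 | $101.54 | $101.54
10 | $101.54 | $2.23 | $103.77 | $0.00

$103.77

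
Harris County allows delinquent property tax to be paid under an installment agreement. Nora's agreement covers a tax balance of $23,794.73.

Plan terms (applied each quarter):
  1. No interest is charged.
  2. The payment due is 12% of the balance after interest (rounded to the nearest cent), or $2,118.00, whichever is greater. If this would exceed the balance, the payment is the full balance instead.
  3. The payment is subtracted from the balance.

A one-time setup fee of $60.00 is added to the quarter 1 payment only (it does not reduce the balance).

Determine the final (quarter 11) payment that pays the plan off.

$1,389.44

# | Opening | Payment | Fee | End bal
1 | $23,794.73 | $2,855.37 | $60.00 | $20,939.36
2 | $20,939.36 | $2,512.72 | — | $18,426.64
3 | $18,426.64 | $2,211.20 | — | $16,215.44
4 | $16,215.44 | $2,118.00 | — | $14,097.44
5 | $14,097.44 | $2,118.00 | — | $11,979.44
6 | $11,979.44 | $2,118.00 | — | $9,861.44
7 | $9,861.44 | $2,118.00 | — | $7,743.44
8 | $7,743.44 | $2,118.00 | — | $5,625.44
9 | $5,625.44 | $2,118.00 | — | $3,507.44
10 | $3,507.44 | $2,118.00 | — | $1,389.44
11 | $1,389.44 | $1,389.44 | — | $0.00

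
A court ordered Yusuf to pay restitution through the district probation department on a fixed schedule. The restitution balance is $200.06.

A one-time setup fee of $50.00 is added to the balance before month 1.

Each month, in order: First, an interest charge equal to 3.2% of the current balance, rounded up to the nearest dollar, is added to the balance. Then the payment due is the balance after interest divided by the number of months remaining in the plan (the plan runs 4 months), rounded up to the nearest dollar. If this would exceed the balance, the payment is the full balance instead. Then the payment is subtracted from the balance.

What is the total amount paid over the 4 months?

Month 1: opening $250.06; interest $9.00 → $259.06; payment $65.00; balance $194.06
Month 2: opening $194.06; interest $7.00 → $201.06; payment $68.00; balance $133.06
Month 3: opening $133.06; interest $5.00 → $138.06; payment $70.00; balance $68.06
Month 4: opening $68.06; interest $3.00 → $71.06; payment $71.06; balance $0.00
Total paid: $274.06

$274.06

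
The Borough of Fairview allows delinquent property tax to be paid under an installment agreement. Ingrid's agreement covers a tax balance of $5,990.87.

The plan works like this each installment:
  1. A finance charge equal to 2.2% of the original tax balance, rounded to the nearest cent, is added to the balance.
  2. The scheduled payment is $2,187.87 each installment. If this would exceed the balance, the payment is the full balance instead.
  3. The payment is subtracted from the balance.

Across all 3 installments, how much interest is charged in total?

Installment 1: opening $5,990.87; interest $131.80 → $6,122.67; payment $2,187.87; balance $3,934.80
Installment 2: opening $3,934.80; interest $131.80 → $4,066.60; payment $2,187.87; balance $1,878.73
Installment 3: opening $1,878.73; interest $131.80 → $2,010.53; payment $2,010.53; balance $0.00
Total interest: $131.80 + $131.80 + $131.80 = $395.40

$395.40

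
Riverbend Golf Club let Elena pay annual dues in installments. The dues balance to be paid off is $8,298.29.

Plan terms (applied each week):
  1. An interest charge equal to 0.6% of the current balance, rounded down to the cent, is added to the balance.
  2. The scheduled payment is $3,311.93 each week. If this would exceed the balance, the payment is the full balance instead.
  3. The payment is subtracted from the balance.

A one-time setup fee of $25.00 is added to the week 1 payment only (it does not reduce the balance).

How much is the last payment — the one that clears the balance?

$1,764.94

Week 1: opening $8,298.29; interest $49.78 → $8,348.07; payment $3,311.93 (+ $25.00 fee); balance $5,036.14
Week 2: opening $5,036.14; interest $30.21 → $5,066.35; payment $3,311.93; balance $1,754.42
Week 3: opening $1,754.42; interest $10.52 → $1,764.94; payment $1,764.94; balance $0.00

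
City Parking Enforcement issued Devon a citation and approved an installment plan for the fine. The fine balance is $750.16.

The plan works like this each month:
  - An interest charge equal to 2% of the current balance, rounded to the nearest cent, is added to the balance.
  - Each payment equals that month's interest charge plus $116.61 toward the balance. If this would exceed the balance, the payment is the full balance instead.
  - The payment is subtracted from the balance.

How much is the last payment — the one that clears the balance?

# | Opening | Interest | Payment | End bal
1 | $750.16 | $15.00 | $131.61 | $633.55
2 | $633.55 | $12.67 | $129.28 | $516.94
3 | $516.94 | $10.34 | $126.95 | $400.33
4 | $400.33 | $8.01 | $124.62 | $283.72
5 | $283.72 | $5.67 | $122.28 | $167.11
6 | $167.11 | $3.34 | $119.95 | $50.50
7 | $50.50 | $1.01 | $51.51 | $0.00

$51.51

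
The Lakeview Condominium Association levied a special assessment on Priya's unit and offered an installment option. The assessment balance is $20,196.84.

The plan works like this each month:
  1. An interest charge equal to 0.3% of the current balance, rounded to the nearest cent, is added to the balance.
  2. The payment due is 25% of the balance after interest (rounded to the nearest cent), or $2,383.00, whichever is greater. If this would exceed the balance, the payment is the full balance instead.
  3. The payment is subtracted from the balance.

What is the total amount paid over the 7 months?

$20,397.95

# | Opening | Interest | Payment | End bal
1 | $20,196.84 | $60.59 | $5,064.36 | $15,193.07
2 | $15,193.07 | $45.58 | $3,809.66 | $11,428.99
3 | $11,428.99 | $34.29 | $2,865.82 | $8,597.46
4 | $8,597.46 | $25.79 | $2,383.00 | $6,240.25
5 | $6,240.25 | $18.72 | $2,383.00 | $3,875.97
6 | $3,875.97 | $11.63 | $2,383.00 | $1,504.60
7 | $1,504.60 | $4.51 | $1,509.11 | $0.00
Total paid: $20,397.95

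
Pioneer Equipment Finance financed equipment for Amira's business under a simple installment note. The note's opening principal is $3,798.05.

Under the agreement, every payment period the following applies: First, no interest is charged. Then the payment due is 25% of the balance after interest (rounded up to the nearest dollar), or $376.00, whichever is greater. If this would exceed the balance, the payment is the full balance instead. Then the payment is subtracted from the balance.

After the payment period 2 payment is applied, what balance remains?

$2,135.05

Payment period 1: opening $3,798.05; payment $950.00; balance $2,848.05
Payment period 2: opening $2,848.05; payment $713.00; balance $2,135.05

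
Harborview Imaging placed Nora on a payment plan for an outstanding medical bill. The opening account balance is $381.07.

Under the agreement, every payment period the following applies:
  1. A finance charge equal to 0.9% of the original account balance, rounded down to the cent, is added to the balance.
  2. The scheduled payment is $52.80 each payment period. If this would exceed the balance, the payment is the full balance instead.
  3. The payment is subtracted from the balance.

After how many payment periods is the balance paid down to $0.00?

8

Payment period 1: opening $381.07; interest $3.42 → $384.49; payment $52.80; balance $331.69
Payment period 2: opening $331.69; interest $3.42 → $335.11; payment $52.80; balance $282.31
Payment period 3: opening $282.31; interest $3.42 → $285.73; payment $52.80; balance $232.93
Payment period 4: opening $232.93; interest $3.42 → $236.35; payment $52.80; balance $183.55
Payment period 5: opening $183.55; interest $3.42 → $186.97; payment $52.80; balance $134.17
Payment period 6: opening $134.17; interest $3.42 → $137.59; payment $52.80; balance $84.79
Payment period 7: opening $84.79; interest $3.42 → $88.21; payment $52.80; balance $35.41
Payment period 8: opening $35.41; interest $3.42 → $38.83; payment $38.83; balance $0.00
Balance reaches $0.00 in payment period 8.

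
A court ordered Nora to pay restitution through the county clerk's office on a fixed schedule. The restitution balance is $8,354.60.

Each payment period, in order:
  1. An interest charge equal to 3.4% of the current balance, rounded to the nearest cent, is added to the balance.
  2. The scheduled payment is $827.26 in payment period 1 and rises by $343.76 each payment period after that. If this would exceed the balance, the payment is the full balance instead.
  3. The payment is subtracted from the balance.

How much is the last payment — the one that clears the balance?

$1,955.33

Payment period 1: opening $8,354.60; interest $284.06 → $8,638.66; payment $827.26; balance $7,811.40
Payment period 2: opening $7,811.40; interest $265.59 → $8,076.99; payment $1,171.02; balance $6,905.97
Payment period 3: opening $6,905.97; interest $234.80 → $7,140.77; payment $1,514.78; balance $5,625.99
Payment period 4: opening $5,625.99; interest $191.28 → $5,817.27; payment $1,858.54; balance $3,958.73
Payment period 5: opening $3,958.73; interest $134.60 → $4,093.33; payment $2,202.30; balance $1,891.03
Payment period 6: opening $1,891.03; interest $64.30 → $1,955.33; payment $1,955.33; balance $0.00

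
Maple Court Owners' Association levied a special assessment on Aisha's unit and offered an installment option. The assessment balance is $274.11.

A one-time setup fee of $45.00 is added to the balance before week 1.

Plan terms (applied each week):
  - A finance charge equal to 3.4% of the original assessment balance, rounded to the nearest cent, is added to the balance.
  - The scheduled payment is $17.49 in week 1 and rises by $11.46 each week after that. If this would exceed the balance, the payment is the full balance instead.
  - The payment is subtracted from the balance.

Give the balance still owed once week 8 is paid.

Week 1: opening $319.11; interest $9.32 → $328.43; payment $17.49; balance $310.94
Week 2: opening $310.94; interest $9.32 → $320.26; payment $28.95; balance $291.31
Week 3: opening $291.31; interest $9.32 → $300.63; payment $40.41; balance $260.22
Week 4: opening $260.22; interest $9.32 → $269.54; payment $51.87; balance $217.67
Week 5: opening $217.67; interest $9.32 → $226.99; payment $63.33; balance $163.66
Week 6: opening $163.66; interest $9.32 → $172.98; payment $74.79; balance $98.19
Week 7: opening $98.19; interest $9.32 → $107.51; payment $86.25; balance $21.26
Week 8: opening $21.26; interest $9.32 → $30.58; payment $30.58; balance $0.00

$0.00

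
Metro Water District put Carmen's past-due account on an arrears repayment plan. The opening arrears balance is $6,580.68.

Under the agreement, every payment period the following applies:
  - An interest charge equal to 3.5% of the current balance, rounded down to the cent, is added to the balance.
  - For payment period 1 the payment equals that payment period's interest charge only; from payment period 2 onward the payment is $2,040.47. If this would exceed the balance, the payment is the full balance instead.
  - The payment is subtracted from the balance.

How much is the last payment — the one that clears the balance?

$991.46

Payment period 1: $6,580.68 +$230.32 interest = $6,811.00; pay $230.32 → $6,580.68
Payment period 2: $6,580.68 +$230.32 interest = $6,811.00; pay $2,040.47 → $4,770.53
Payment period 3: $4,770.53 +$166.96 interest = $4,937.49; pay $2,040.47 → $2,897.02
Payment period 4: $2,897.02 +$101.39 interest = $2,998.41; pay $2,040.47 → $957.94
Payment period 5: $957.94 +$33.52 interest = $991.46; pay $991.46 → $0.00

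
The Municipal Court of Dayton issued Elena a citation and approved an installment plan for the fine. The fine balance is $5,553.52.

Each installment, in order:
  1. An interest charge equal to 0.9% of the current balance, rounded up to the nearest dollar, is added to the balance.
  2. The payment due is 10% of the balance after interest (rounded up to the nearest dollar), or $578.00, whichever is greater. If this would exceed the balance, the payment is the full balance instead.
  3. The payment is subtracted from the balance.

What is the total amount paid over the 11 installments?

Installment 1: opening $5,553.52; interest $50.00 → $5,603.52; payment $578.00; balance $5,025.52
Installment 2: opening $5,025.52; interest $46.00 → $5,071.52; payment $578.00; balance $4,493.52
Installment 3: opening $4,493.52; interest $41.00 → $4,534.52; payment $578.00; balance $3,956.52
Installment 4: opening $3,956.52; interest $36.00 → $3,992.52; payment $578.00; balance $3,414.52
Installment 5: opening $3,414.52; interest $31.00 → $3,445.52; payment $578.00; balance $2,867.52
Installment 6: opening $2,867.52; interest $26.00 → $2,893.52; payment $578.00; balance $2,315.52
Installment 7: opening $2,315.52; interest $21.00 → $2,336.52; payment $578.00; balance $1,758.52
Installment 8: opening $1,758.52; interest $16.00 → $1,774.52; payment $578.00; balance $1,196.52
Installment 9: opening $1,196.52; interest $11.00 → $1,207.52; payment $578.00; balance $629.52
Installment 10: opening $629.52; interest $6.00 → $635.52; payment $578.00; balance $57.52
Installment 11: opening $57.52; interest $1.00 → $58.52; payment $58.52; balance $0.00
Total paid: $5,838.52

$5,838.52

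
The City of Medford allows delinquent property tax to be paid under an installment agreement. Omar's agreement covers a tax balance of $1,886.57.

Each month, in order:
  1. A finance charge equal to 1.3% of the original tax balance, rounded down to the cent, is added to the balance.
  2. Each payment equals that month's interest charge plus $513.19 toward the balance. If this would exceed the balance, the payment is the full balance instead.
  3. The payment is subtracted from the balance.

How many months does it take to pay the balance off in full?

Month 1: $1,886.57 +$24.52 interest = $1,911.09; pay $537.71 → $1,373.38
Month 2: $1,373.38 +$24.52 interest = $1,397.90; pay $537.71 → $860.19
Month 3: $860.19 +$24.52 interest = $884.71; pay $537.71 → $347.00
Month 4: $347.00 +$24.52 interest = $371.52; pay $371.52 → $0.00
Balance reaches $0.00 in month 4.

4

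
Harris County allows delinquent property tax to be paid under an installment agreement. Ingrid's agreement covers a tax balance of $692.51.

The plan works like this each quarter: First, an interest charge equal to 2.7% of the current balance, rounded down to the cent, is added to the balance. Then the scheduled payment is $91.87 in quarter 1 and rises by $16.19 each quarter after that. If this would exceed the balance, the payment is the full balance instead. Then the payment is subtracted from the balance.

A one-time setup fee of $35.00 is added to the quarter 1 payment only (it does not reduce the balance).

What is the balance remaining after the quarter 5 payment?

$139.99

# | Opening | Interest | Payment | Fee | End bal
1 | $692.51 | $18.69 | $91.87 | $35.00 | $619.33
2 | $619.33 | $16.72 | $108.06 | — | $527.99
3 | $527.99 | $14.25 | $124.25 | — | $417.99
4 | $417.99 | $11.28 | $140.44 | — | $288.83
5 | $288.83 | $7.79 | $156.63 | — | $139.99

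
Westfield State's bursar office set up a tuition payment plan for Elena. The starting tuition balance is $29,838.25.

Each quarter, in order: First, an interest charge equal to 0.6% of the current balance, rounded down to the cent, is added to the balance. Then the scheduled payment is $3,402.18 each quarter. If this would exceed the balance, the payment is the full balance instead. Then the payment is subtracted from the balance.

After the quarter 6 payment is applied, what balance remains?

$10,206.90

Quarter 1: opening $29,838.25; interest $179.02 → $30,017.27; payment $3,402.18; balance $26,615.09
Quarter 2: opening $26,615.09; interest $159.69 → $26,774.78; payment $3,402.18; balance $23,372.60
Quarter 3: opening $23,372.60; interest $140.23 → $23,512.83; payment $3,402.18; balance $20,110.65
Quarter 4: opening $20,110.65; interest $120.66 → $20,231.31; payment $3,402.18; balance $16,829.13
Quarter 5: opening $16,829.13; interest $100.97 → $16,930.10; payment $3,402.18; balance $13,527.92
Quarter 6: opening $13,527.92; interest $81.16 → $13,609.08; payment $3,402.18; balance $10,206.90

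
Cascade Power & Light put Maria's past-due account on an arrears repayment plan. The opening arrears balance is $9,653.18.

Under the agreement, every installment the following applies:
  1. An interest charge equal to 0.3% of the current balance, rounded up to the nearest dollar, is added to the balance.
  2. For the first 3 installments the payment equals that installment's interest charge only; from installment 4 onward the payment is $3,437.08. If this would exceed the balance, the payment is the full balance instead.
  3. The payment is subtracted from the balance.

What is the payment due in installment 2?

$29.00

Installment 1: $9,653.18 +$29.00 interest = $9,682.18; pay $29.00 → $9,653.18
Installment 2: $9,653.18 +$29.00 interest = $9,682.18; pay $29.00 → $9,653.18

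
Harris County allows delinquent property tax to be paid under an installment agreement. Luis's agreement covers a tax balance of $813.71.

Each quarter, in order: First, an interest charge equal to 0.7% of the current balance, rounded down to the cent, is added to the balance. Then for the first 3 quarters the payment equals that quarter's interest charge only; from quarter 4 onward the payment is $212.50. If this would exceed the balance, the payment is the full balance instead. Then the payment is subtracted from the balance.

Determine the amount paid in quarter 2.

Quarter 1: $813.71 +$5.69 interest = $819.40; pay $5.69 → $813.71
Quarter 2: $813.71 +$5.69 interest = $819.40; pay $5.69 → $813.71

$5.69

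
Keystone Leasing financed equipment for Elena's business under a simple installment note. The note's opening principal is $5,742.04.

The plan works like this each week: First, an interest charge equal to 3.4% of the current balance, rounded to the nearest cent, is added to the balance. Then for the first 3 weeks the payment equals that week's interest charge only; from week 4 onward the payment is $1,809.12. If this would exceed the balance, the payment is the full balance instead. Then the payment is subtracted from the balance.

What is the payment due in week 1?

$195.23

# | Opening | Interest | Payment | End bal
1 | $5,742.04 | $195.23 | $195.23 | $5,742.04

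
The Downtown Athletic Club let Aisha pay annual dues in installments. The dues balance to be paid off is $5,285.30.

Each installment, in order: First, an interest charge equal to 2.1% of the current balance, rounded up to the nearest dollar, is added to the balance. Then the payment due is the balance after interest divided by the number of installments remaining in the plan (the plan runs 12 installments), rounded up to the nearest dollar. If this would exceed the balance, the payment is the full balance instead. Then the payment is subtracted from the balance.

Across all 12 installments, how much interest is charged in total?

Installment 1: $5,285.30 +$111.00 interest = $5,396.30; pay $450.00 → $4,946.30
Installment 2: $4,946.30 +$104.00 interest = $5,050.30; pay $460.00 → $4,590.30
Installment 3: $4,590.30 +$97.00 interest = $4,687.30; pay $469.00 → $4,218.30
Installment 4: $4,218.30 +$89.00 interest = $4,307.30; pay $479.00 → $3,828.30
Installment 5: $3,828.30 +$81.00 interest = $3,909.30; pay $489.00 → $3,420.30
Installment 6: $3,420.30 +$72.00 interest = $3,492.30; pay $499.00 → $2,993.30
Installment 7: $2,993.30 +$63.00 interest = $3,056.30; pay $510.00 → $2,546.30
Installment 8: $2,546.30 +$54.00 interest = $2,600.30; pay $521.00 → $2,079.30
Installment 9: $2,079.30 +$44.00 interest = $2,123.30; pay $531.00 → $1,592.30
Installment 10: $1,592.30 +$34.00 interest = $1,626.30; pay $543.00 → $1,083.30
Installment 11: $1,083.30 +$23.00 interest = $1,106.30; pay $554.00 → $552.30
Installment 12: $552.30 +$12.00 interest = $564.30; pay $564.30 → $0.00
Total interest: $111.00 + $104.00 + $97.00 + $89.00 + $81.00 + $72.00 + $63.00 + $54.00 + $44.00 + $34.00 + $23.00 + $12.00 = $784.00

$784.00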